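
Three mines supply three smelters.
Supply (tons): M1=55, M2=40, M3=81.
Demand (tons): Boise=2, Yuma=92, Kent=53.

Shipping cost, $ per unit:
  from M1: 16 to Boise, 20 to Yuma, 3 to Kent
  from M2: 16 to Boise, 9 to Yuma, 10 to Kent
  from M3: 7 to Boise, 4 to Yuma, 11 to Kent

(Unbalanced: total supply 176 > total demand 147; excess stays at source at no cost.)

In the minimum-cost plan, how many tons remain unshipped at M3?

An optimal plan:
  M1–Kent: 53 tons
  M2–Yuma: 13 tons
  M3–Boise: 2 tons
  M3–Yuma: 79 tons
Total cost = $606.
M3 ships 81 of its 81, leaving 0.

0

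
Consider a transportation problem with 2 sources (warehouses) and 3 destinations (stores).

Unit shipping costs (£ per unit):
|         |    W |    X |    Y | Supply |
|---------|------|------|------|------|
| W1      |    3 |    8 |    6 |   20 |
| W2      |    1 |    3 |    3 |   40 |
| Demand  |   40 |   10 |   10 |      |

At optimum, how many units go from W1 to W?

The minimum-cost plan:
  W1–W: 20 units
  W2–W: 20 units
  W2–X: 10 units
  W2–Y: 10 units
Total cost = £140.
So W1→W carries 20 units.

20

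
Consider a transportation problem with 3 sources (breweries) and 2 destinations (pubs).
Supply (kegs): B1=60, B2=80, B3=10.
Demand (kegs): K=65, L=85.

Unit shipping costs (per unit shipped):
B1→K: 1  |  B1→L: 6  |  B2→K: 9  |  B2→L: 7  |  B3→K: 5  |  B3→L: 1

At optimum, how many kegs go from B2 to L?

75

Solving gives:
  B1->K: 60 × 1 = 60
  B2->K: 5 × 9 = 45
  B2->L: 75 × 7 = 525
  B3->L: 10 × 1 = 10
Total cost = 640.
So B2→L carries 75 kegs.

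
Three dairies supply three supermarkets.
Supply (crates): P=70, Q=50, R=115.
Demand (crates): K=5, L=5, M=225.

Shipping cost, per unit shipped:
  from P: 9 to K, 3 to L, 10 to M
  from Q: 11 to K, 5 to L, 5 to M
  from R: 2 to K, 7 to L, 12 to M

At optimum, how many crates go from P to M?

Solving gives:
  P->L: 5 × 3 = 15
  P->M: 65 × 10 = 650
  Q->M: 50 × 5 = 250
  R->K: 5 × 2 = 10
  R->M: 110 × 12 = 1320
Total cost = 2245.
So P→M carries 65 crates.

65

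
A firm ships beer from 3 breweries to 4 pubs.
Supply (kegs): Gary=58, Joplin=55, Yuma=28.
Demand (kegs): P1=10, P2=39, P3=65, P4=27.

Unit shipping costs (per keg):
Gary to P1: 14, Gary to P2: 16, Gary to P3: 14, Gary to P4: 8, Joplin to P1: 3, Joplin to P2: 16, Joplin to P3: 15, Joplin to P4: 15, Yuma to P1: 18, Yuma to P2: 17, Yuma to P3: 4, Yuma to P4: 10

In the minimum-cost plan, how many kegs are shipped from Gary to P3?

31

Optimal shipments:
  Gary→P3: 31 × 14 = 434
  Gary→P4: 27 × 8 = 216
  Joplin→P1: 10 × 3 = 30
  Joplin→P2: 39 × 16 = 624
  Joplin→P3: 6 × 15 = 90
  Yuma→P3: 28 × 4 = 112
Total cost = 1506.
So Gary→P3 carries 31 kegs.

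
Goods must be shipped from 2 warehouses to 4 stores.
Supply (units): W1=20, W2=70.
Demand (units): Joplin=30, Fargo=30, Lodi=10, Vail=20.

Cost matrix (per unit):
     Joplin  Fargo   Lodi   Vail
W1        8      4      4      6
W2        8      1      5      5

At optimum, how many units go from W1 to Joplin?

The minimum-cost plan:
  W1→Joplin: 10 × 8 = 80
  W1→Lodi: 10 × 4 = 40
  W2→Joplin: 20 × 8 = 160
  W2→Fargo: 30 × 1 = 30
  W2→Vail: 20 × 5 = 100
Total cost = 410.
So W1→Joplin carries 10 units.

10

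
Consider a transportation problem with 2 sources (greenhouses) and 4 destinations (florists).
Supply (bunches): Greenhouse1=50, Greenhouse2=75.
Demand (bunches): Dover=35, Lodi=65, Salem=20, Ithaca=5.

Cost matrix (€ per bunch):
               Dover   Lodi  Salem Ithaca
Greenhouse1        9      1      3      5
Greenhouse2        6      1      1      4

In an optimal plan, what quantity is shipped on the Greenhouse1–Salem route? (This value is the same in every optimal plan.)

0

The minimum-cost plan:
  Greenhouse1 to Lodi: 50 × €1 = €50
  Greenhouse2 to Dover: 35 × €6 = €210
  Greenhouse2 to Lodi: 15 × €1 = €15
  Greenhouse2 to Salem: 20 × €1 = €20
  Greenhouse2 to Ithaca: 5 × €4 = €20
Total cost = €315.
The route Greenhouse1→Salem is not used.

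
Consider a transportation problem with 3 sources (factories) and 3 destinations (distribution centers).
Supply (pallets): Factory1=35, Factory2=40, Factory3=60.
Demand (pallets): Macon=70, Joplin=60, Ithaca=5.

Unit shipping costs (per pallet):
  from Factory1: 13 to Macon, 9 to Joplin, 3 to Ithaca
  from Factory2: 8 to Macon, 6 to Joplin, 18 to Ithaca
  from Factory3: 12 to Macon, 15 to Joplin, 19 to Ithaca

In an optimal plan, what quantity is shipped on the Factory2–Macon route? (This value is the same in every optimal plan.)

10

Optimal shipments:
  Factory1→Joplin: 30 pallets
  Factory1→Ithaca: 5 pallets
  Factory2→Macon: 10 pallets
  Factory2→Joplin: 30 pallets
  Factory3→Macon: 60 pallets
Total cost = 1265.
So Factory2→Macon carries 10 pallets.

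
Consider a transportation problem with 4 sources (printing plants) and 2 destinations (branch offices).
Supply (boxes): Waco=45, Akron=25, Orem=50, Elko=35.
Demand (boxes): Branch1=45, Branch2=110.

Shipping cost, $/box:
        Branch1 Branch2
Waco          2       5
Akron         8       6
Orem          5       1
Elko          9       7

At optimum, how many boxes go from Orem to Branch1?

Solving gives:
  Waco->Branch1: 45 × $2 = $90
  Akron->Branch2: 25 × $6 = $150
  Orem->Branch2: 50 × $1 = $50
  Elko->Branch2: 35 × $7 = $245
Total cost = $535.
The route Orem→Branch1 is not used.

0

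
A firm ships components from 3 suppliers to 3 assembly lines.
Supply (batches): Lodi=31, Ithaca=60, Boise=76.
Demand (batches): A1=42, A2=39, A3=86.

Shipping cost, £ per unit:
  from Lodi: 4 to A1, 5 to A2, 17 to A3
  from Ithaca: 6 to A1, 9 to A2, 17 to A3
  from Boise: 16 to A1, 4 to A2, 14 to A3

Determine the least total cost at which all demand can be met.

An optimal shipping plan:
  Lodi→A2: 31 × £5 = £155
  Ithaca→A1: 42 × £6 = £252
  Ithaca→A3: 18 × £17 = £306
  Boise→A2: 8 × £4 = £32
  Boise→A3: 68 × £14 = £952
Total = 155 + 252 + 306 + 32 + 952 = £1697.

1697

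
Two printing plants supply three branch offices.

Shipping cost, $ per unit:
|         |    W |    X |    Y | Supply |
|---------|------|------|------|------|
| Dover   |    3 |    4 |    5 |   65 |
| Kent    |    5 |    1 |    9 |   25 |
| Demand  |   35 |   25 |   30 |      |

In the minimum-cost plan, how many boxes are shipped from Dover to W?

The minimum-cost plan:
  Dover->W: 35 × $3 = $105
  Dover->Y: 30 × $5 = $150
  Kent->X: 25 × $1 = $25
Total cost = $280.
So Dover→W carries 35 boxes.

35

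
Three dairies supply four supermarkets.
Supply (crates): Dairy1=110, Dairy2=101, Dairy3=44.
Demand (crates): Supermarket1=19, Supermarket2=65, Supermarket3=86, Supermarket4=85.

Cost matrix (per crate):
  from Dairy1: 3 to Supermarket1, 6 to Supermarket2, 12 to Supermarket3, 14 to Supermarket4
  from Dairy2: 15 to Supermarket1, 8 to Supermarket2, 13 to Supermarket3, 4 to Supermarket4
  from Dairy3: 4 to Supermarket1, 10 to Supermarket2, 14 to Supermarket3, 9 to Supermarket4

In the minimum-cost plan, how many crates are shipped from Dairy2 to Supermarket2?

Solving gives:
  Dairy1->Supermarket2: 65 × 6 = 390
  Dairy1->Supermarket3: 45 × 12 = 540
  Dairy2->Supermarket3: 16 × 13 = 208
  Dairy2->Supermarket4: 85 × 4 = 340
  Dairy3->Supermarket1: 19 × 4 = 76
  Dairy3->Supermarket3: 25 × 14 = 350
Total cost = 1904.
The route Dairy2→Supermarket2 is not used.

0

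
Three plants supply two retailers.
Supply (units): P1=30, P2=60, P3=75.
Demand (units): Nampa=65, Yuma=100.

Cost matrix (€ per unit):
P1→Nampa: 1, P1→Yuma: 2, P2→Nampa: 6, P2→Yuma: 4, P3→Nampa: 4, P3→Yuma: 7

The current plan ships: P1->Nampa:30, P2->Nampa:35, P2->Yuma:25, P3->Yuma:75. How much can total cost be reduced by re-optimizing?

235

Current plan cost = 30·1 + 35·6 + 25·4 + 75·7 = €865.
Optimal plan:
  P1 to Yuma: 30 × €2 = €60
  P2 to Yuma: 60 × €4 = €240
  P3 to Nampa: 65 × €4 = €260
  P3 to Yuma: 10 × €7 = €70
Optimal cost = €630.
Saving = 865 − 630 = €235.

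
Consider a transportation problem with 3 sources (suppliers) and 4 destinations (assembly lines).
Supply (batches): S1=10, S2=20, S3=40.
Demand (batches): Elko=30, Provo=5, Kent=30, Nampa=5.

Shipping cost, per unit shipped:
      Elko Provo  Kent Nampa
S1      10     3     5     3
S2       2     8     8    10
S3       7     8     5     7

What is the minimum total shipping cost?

290

One minimum-cost allocation:
  S1 to Provo: 5 × 3 = 15
  S1 to Nampa: 5 × 3 = 15
  S2 to Elko: 20 × 2 = 40
  S3 to Elko: 10 × 7 = 70
  S3 to Kent: 30 × 5 = 150
Total = 15 + 15 + 40 + 70 + 150 = 290.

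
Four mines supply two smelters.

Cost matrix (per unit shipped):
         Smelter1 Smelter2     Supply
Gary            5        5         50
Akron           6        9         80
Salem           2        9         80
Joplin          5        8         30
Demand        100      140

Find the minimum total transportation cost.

Optimal allocation:
  Gary->Smelter2: 50 tons
  Akron->Smelter1: 20 tons
  Akron->Smelter2: 60 tons
  Salem->Smelter1: 80 tons
  Joplin->Smelter2: 30 tons
Total cost = 1310.
(Supply check: Gary ships 50; Akron ships 80; Salem ships 80; Joplin ships 30.)

1310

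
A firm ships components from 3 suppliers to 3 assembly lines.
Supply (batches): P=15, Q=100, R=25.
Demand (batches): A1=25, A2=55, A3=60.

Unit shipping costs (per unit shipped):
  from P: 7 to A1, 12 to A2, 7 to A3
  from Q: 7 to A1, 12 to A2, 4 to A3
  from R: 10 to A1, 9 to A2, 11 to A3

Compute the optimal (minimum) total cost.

1000

One minimum-cost allocation:
  P–A2: 15 × 12 = 180
  Q–A1: 25 × 7 = 175
  Q–A2: 15 × 12 = 180
  Q–A3: 60 × 4 = 240
  R–A2: 25 × 9 = 225
Total = 180 + 175 + 180 + 240 + 225 = 1000.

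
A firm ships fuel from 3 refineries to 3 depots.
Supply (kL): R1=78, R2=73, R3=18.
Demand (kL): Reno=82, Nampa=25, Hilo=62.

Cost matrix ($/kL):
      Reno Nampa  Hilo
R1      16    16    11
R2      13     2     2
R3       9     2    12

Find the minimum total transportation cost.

1458

An optimal shipping plan:
  R1->Reno: 78 × $16 = $1248
  R2->Nampa: 11 × $2 = $22
  R2->Hilo: 62 × $2 = $124
  R3->Reno: 4 × $9 = $36
  R3->Nampa: 14 × $2 = $28
Total = 1248 + 22 + 124 + 36 + 28 = $1458.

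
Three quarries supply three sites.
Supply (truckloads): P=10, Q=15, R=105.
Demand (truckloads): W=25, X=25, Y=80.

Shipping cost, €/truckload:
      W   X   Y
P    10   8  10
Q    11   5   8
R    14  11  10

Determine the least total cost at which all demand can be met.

1295

One minimum-cost allocation:
  P to W: 10 × €10 = €100
  Q to X: 15 × €5 = €75
  R to W: 15 × €14 = €210
  R to X: 10 × €11 = €110
  R to Y: 80 × €10 = €800
Total = 100 + 75 + 210 + 110 + 800 = €1295.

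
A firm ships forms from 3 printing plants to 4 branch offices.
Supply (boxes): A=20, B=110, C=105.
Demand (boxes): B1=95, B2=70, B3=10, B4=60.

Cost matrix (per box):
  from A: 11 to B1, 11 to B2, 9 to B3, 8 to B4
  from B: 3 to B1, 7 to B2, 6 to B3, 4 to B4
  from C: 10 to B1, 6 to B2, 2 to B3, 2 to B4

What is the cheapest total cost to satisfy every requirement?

960

An optimal shipping plan:
  A→B2: 20 × 11 = 220
  B→B1: 95 × 3 = 285
  B→B2: 15 × 7 = 105
  C→B2: 35 × 6 = 210
  C→B3: 10 × 2 = 20
  C→B4: 60 × 2 = 120
Total = 220 + 285 + 105 + 210 + 20 + 120 = 960.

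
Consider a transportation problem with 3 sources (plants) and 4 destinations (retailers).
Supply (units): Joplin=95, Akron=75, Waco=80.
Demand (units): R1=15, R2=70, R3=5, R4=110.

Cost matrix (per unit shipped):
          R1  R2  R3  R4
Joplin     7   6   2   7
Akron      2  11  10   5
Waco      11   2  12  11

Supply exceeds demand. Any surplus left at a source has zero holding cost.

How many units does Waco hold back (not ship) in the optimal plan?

10

An optimal plan:
  Joplin->R3: 5 × 2 = 10
  Joplin->R4: 50 × 7 = 350
  Akron->R1: 15 × 2 = 30
  Akron->R4: 60 × 5 = 300
  Waco->R2: 70 × 2 = 140
Total cost = 830.
Waco ships 70 of its 80, leaving 10.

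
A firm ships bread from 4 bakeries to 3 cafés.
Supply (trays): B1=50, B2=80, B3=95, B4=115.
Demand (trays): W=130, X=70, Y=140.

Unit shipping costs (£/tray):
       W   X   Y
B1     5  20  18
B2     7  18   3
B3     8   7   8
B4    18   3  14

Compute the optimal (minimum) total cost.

2090

One minimum-cost allocation:
  B1–W: 50 × £5 = £250
  B2–Y: 80 × £3 = £240
  B3–W: 80 × £8 = £640
  B3–Y: 15 × £8 = £120
  B4–X: 70 × £3 = £210
  B4–Y: 45 × £14 = £630
Total = 250 + 240 + 640 + 120 + 210 + 630 = £2090.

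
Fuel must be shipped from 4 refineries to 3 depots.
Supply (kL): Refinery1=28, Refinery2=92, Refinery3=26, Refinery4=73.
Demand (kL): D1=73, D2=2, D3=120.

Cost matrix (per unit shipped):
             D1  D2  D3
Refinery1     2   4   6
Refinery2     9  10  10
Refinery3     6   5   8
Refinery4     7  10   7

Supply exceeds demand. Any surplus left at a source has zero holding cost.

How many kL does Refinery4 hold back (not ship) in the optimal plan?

An optimal plan:
  Refinery1->D1: 28 × 2 = 56
  Refinery2->D1: 21 × 9 = 189
  Refinery2->D3: 47 × 10 = 470
  Refinery3->D1: 24 × 6 = 144
  Refinery3->D2: 2 × 5 = 10
  Refinery4->D3: 73 × 7 = 511
Total cost = 1380.
Refinery4 ships 73 of its 73, leaving 0.

0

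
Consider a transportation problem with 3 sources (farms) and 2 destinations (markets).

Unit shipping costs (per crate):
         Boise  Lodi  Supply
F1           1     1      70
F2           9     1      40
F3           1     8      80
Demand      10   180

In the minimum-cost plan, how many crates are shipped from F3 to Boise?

10

Solving gives:
  F1–Lodi: 70 × 1 = 70
  F2–Lodi: 40 × 1 = 40
  F3–Boise: 10 × 1 = 10
  F3–Lodi: 70 × 8 = 560
Total cost = 680.
So F3→Boise carries 10 crates.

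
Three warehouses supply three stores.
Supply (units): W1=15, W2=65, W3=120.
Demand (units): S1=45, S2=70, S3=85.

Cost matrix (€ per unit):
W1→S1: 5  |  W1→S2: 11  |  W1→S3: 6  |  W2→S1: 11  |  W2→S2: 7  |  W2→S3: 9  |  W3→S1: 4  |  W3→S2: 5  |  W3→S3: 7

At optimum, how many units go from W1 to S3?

15

Optimal shipments:
  W1→S3: 15 × €6 = €90
  W2→S3: 65 × €9 = €585
  W3→S1: 45 × €4 = €180
  W3→S2: 70 × €5 = €350
  W3→S3: 5 × €7 = €35
Total cost = €1240.
So W1→S3 carries 15 units.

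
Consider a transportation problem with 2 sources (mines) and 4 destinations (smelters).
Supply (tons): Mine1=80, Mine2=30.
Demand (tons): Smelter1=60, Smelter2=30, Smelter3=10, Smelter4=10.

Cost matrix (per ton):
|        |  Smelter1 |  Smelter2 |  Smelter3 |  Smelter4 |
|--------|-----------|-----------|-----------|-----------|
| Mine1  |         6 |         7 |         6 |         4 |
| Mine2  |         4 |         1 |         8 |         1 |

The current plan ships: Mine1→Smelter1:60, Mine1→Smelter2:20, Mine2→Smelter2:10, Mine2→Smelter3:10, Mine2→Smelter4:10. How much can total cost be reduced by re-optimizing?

110

Current plan cost = 60·6 + 20·7 + 10·1 + 10·8 + 10·1 = 600.
Optimal plan:
  Mine1–Smelter1: 60 tons
  Mine1–Smelter3: 10 tons
  Mine1–Smelter4: 10 tons
  Mine2–Smelter2: 30 tons
Optimal cost = 490.
Saving = 600 − 490 = 110.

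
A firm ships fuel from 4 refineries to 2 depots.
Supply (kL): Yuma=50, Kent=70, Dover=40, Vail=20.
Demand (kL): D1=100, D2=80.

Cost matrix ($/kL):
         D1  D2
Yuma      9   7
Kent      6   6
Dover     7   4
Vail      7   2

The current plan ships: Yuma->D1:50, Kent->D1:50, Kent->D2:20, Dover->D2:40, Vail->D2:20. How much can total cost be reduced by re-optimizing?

Current plan cost = 50·9 + 50·6 + 20·6 + 40·4 + 20·2 = $1070.
Optimal plan:
  Yuma to D1: 30 × $9 = $270
  Yuma to D2: 20 × $7 = $140
  Kent to D1: 70 × $6 = $420
  Dover to D2: 40 × $4 = $160
  Vail to D2: 20 × $2 = $40
Optimal cost = $1030.
Saving = 1070 − 1030 = $40.

40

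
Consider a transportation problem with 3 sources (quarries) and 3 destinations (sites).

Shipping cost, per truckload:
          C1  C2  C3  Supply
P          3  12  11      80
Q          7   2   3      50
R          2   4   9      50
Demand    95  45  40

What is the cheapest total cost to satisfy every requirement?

550

An optimal shipping plan:
  P to C1: 80 truckloads
  Q to C2: 10 truckloads
  Q to C3: 40 truckloads
  R to C1: 15 truckloads
  R to C2: 35 truckloads
Total cost = 550.
(Supply check: P ships 80; Q ships 50; R ships 50.)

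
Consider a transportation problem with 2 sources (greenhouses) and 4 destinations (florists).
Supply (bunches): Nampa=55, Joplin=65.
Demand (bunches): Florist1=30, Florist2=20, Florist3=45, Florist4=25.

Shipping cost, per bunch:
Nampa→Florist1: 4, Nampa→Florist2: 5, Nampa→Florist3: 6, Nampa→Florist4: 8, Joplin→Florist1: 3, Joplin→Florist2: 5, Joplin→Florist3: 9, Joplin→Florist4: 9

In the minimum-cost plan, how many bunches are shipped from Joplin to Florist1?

30

Optimal shipments:
  Nampa->Florist3: 45 × 6 = 270
  Nampa->Florist4: 10 × 8 = 80
  Joplin->Florist1: 30 × 3 = 90
  Joplin->Florist2: 20 × 5 = 100
  Joplin->Florist4: 15 × 9 = 135
Total cost = 675.
So Joplin→Florist1 carries 30 bunches.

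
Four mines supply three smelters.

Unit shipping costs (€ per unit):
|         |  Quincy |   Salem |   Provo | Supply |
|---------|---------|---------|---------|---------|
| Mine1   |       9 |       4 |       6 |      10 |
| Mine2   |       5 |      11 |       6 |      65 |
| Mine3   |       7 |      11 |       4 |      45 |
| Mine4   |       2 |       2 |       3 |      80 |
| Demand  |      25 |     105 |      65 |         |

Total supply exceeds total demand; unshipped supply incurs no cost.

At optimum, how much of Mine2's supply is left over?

5

An optimal plan:
  Mine1→Salem: 10 × €4 = €40
  Mine2→Quincy: 25 × €5 = €125
  Mine2→Salem: 15 × €11 = €165
  Mine2→Provo: 20 × €6 = €120
  Mine3→Provo: 45 × €4 = €180
  Mine4→Salem: 80 × €2 = €160
Total cost = €790.
Mine2 ships 60 of its 65, leaving 5.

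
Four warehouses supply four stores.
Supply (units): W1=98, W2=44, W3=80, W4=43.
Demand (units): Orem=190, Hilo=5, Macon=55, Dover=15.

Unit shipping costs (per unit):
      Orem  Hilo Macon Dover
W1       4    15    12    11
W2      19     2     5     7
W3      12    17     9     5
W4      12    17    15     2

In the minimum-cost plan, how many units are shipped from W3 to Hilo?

Optimal shipments:
  W1–Orem: 98 × 4 = 392
  W2–Hilo: 5 × 2 = 10
  W2–Macon: 39 × 5 = 195
  W3–Orem: 64 × 12 = 768
  W3–Macon: 16 × 9 = 144
  W4–Orem: 28 × 12 = 336
  W4–Dover: 15 × 2 = 30
Total cost = 1875.
The route W3→Hilo is not used.

0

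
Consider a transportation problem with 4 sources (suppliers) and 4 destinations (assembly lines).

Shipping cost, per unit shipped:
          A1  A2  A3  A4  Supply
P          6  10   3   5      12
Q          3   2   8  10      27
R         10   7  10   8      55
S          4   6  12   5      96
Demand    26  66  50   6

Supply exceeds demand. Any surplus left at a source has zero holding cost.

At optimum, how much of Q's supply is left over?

An optimal plan:
  P to A3: 12 × 3 = 36
  Q to A2: 27 × 2 = 54
  R to A3: 38 × 10 = 380
  S to A1: 26 × 4 = 104
  S to A2: 39 × 6 = 234
  S to A4: 6 × 5 = 30
Total cost = 838.
Q ships 27 of its 27, leaving 0.

0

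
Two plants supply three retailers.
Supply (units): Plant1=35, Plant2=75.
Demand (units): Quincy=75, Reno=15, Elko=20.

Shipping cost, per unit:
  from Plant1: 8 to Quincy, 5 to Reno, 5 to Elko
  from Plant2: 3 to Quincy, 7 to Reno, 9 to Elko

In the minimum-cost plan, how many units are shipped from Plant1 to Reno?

15

Solving gives:
  Plant1->Reno: 15 × 5 = 75
  Plant1->Elko: 20 × 5 = 100
  Plant2->Quincy: 75 × 3 = 225
Total cost = 400.
So Plant1→Reno carries 15 units.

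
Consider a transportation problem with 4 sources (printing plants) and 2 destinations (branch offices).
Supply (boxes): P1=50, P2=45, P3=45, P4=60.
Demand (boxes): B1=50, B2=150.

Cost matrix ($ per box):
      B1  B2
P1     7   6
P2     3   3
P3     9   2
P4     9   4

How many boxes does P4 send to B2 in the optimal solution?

60

The minimum-cost plan:
  P1->B1: 5 × $7 = $35
  P1->B2: 45 × $6 = $270
  P2->B1: 45 × $3 = $135
  P3->B2: 45 × $2 = $90
  P4->B2: 60 × $4 = $240
Total cost = $770.
So P4→B2 carries 60 boxes.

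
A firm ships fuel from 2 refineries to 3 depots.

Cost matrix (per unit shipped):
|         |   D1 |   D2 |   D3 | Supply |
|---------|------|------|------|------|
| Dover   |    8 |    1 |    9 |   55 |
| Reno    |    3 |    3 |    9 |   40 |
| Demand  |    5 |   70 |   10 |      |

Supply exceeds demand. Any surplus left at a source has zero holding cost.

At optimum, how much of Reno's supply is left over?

10

An optimal plan:
  Dover to D2: 55 × 1 = 55
  Reno to D1: 5 × 3 = 15
  Reno to D2: 15 × 3 = 45
  Reno to D3: 10 × 9 = 90
Total cost = 205.
Reno ships 30 of its 40, leaving 10.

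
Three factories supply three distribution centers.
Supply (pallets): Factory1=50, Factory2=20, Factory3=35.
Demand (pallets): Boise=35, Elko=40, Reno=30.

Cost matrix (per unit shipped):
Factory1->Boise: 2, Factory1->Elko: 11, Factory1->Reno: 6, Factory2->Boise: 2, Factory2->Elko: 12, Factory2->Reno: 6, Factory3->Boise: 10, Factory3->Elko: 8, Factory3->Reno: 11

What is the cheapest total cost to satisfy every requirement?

Optimal allocation:
  Factory1→Boise: 15 pallets
  Factory1→Elko: 5 pallets
  Factory1→Reno: 30 pallets
  Factory2→Boise: 20 pallets
  Factory3→Elko: 35 pallets
Total cost = 585.

585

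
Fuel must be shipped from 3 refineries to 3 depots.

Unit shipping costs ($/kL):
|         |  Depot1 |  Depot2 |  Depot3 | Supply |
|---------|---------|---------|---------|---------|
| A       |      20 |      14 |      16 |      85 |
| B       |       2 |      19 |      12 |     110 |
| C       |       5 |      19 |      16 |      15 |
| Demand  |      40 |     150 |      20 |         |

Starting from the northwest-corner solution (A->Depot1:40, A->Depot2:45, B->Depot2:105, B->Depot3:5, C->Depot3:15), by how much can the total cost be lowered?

Current plan cost = 40·20 + 45·14 + 105·19 + 5·12 + 15·16 = $3725.
Optimal plan:
  A->Depot2: 85 × $14 = $1190
  B->Depot1: 40 × $2 = $80
  B->Depot2: 50 × $19 = $950
  B->Depot3: 20 × $12 = $240
  C->Depot2: 15 × $19 = $285
Optimal cost = $2745.
Saving = 3725 − 2745 = $980.

980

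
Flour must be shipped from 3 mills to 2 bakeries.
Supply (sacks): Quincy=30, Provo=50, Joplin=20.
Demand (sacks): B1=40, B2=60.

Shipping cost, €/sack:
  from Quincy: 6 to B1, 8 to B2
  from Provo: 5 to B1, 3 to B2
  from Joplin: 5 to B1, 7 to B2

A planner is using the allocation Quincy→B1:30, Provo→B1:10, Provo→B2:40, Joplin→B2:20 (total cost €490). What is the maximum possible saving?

Current plan cost = 30·6 + 10·5 + 40·3 + 20·7 = €490.
Optimal plan:
  Quincy–B1: 30 sacks
  Provo–B2: 50 sacks
  Joplin–B1: 10 sacks
  Joplin–B2: 10 sacks
Optimal cost = €450.
Saving = 490 − 450 = €40.

40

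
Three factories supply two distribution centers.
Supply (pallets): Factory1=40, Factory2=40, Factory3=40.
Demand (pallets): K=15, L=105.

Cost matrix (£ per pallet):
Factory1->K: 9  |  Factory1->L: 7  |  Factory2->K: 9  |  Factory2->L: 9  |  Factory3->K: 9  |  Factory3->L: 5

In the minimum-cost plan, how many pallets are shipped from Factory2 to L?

25

Solving gives:
  Factory1->L: 40 × £7 = £280
  Factory2->K: 15 × £9 = £135
  Factory2->L: 25 × £9 = £225
  Factory3->L: 40 × £5 = £200
Total cost = £840.
So Factory2→L carries 25 pallets.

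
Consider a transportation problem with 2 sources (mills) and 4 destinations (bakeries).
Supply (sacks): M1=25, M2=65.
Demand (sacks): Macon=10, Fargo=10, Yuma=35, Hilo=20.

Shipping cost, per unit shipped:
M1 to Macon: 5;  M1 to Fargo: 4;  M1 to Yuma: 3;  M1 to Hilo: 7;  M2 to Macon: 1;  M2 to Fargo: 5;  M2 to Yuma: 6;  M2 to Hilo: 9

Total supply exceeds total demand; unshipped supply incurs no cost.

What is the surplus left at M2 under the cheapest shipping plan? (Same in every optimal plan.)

15

Minimum-cost shipments:
  M1->Yuma: 25 × 3 = 75
  M2->Macon: 10 × 1 = 10
  M2->Fargo: 10 × 5 = 50
  M2->Yuma: 10 × 6 = 60
  M2->Hilo: 20 × 9 = 180
Total cost = 375.
M2 ships 50 of its 65, leaving 15.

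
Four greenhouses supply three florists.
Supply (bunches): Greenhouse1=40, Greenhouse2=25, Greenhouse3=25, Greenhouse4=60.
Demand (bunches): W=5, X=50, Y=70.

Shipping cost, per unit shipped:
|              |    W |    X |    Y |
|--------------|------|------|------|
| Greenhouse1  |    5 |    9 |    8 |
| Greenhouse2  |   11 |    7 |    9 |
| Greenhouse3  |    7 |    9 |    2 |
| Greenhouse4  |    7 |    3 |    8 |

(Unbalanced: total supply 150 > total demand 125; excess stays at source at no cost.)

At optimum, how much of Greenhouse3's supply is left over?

0

An optimal plan:
  Greenhouse1 to W: 5 × 5 = 25
  Greenhouse1 to Y: 35 × 8 = 280
  Greenhouse3 to Y: 25 × 2 = 50
  Greenhouse4 to X: 50 × 3 = 150
  Greenhouse4 to Y: 10 × 8 = 80
Total cost = 585.
Greenhouse3 ships 25 of its 25, leaving 0.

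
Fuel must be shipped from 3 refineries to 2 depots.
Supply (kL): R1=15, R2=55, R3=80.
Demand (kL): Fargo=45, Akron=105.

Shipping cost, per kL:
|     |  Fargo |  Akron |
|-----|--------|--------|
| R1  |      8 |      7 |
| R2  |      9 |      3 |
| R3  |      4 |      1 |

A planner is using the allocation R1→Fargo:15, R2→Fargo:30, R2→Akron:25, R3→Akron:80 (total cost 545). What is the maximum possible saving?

90

Current plan cost = 15·8 + 30·9 + 25·3 + 80·1 = 545.
Optimal plan:
  R1→Fargo: 15 × 8 = 120
  R2→Akron: 55 × 3 = 165
  R3→Fargo: 30 × 4 = 120
  R3→Akron: 50 × 1 = 50
Optimal cost = 455.
Saving = 545 − 455 = 90.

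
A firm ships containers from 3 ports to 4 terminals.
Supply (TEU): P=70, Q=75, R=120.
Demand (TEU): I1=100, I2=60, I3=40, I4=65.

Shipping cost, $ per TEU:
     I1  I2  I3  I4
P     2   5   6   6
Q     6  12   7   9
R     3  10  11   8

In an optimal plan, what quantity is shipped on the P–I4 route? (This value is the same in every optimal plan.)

10

The minimum-cost plan:
  P→I2: 60 × $5 = $300
  P→I4: 10 × $6 = $60
  Q→I3: 40 × $7 = $280
  Q→I4: 35 × $9 = $315
  R→I1: 100 × $3 = $300
  R→I4: 20 × $8 = $160
Total cost = $1415.
So P→I4 carries 10 TEU.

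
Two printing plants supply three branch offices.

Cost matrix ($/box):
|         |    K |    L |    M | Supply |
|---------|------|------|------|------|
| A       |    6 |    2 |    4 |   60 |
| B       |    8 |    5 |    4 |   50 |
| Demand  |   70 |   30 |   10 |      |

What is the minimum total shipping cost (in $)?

600

One minimum-cost allocation:
  A->K: 30 boxes
  A->L: 30 boxes
  B->K: 40 boxes
  B->M: 10 boxes
Total cost = $600.
(Supply check: A ships 60; B ships 50.)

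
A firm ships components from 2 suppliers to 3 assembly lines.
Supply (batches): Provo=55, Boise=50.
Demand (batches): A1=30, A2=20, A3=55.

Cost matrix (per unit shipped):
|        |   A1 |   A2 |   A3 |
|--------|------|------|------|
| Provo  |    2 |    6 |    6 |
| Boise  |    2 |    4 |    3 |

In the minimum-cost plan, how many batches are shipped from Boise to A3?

50

The minimum-cost plan:
  Provo to A1: 30 × 2 = 60
  Provo to A2: 20 × 6 = 120
  Provo to A3: 5 × 6 = 30
  Boise to A3: 50 × 3 = 150
Total cost = 360.
So Boise→A3 carries 50 batches.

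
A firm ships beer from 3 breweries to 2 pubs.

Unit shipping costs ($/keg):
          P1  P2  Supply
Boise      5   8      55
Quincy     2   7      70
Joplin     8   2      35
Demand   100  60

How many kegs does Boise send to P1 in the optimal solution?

Optimal shipments:
  Boise->P1: 30 kegs
  Boise->P2: 25 kegs
  Quincy->P1: 70 kegs
  Joplin->P2: 35 kegs
Total cost = $560.
So Boise→P1 carries 30 kegs.

30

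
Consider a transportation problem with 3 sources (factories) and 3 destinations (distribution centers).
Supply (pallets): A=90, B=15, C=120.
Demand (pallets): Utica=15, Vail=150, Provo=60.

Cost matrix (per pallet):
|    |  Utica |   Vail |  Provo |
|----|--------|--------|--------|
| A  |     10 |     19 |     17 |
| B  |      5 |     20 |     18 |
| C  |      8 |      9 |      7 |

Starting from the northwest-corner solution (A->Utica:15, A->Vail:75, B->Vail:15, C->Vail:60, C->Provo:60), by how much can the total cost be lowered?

90

Current plan cost = 15·10 + 75·19 + 15·20 + 60·9 + 60·7 = 2835.
Optimal plan:
  A to Vail: 30 × 19 = 570
  A to Provo: 60 × 17 = 1020
  B to Utica: 15 × 5 = 75
  C to Vail: 120 × 9 = 1080
Optimal cost = 2745.
Saving = 2835 − 2745 = 90.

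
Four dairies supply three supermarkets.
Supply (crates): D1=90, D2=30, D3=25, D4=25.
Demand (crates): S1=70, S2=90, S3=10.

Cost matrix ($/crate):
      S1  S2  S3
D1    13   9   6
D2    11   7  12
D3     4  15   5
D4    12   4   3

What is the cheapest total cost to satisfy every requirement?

One minimum-cost allocation:
  D1–S1: 15 × $13 = $195
  D1–S2: 65 × $9 = $585
  D1–S3: 10 × $6 = $60
  D2–S1: 30 × $11 = $330
  D3–S1: 25 × $4 = $100
  D4–S2: 25 × $4 = $100
Total = 195 + 585 + 60 + 330 + 100 + 100 = $1370.

1370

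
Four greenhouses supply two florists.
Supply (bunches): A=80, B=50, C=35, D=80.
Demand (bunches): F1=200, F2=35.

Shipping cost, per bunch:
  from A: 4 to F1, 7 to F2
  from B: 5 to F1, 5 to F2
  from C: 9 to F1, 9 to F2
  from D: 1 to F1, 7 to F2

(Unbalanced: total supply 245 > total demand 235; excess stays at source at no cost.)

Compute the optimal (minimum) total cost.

One minimum-cost allocation:
  A–F1: 80 × 4 = 320
  B–F1: 15 × 5 = 75
  B–F2: 35 × 5 = 175
  C–F1: 25 × 9 = 225
  D–F1: 80 × 1 = 80
Total = 320 + 75 + 175 + 225 + 80 = 875.
(Supply check: A ships 80; B ships 50; C ships 25; D ships 80.)

875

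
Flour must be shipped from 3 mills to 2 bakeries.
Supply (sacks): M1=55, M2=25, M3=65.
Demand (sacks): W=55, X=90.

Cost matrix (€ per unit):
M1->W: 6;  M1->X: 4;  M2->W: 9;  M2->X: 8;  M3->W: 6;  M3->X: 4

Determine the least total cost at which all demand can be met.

Optimal allocation:
  M1 to X: 55 × €4 = €220
  M2 to W: 25 × €9 = €225
  M3 to W: 30 × €6 = €180
  M3 to X: 35 × €4 = €140
Total = 220 + 225 + 180 + 140 = €765.

765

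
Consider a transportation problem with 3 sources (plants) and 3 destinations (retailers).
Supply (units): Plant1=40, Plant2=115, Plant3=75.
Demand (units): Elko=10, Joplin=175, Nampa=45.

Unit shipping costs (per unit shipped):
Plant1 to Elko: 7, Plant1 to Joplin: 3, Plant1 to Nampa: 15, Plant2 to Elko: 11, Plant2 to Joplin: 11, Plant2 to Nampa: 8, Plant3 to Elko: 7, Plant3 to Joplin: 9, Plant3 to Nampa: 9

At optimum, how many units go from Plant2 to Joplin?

Optimal shipments:
  Plant1–Joplin: 40 × 3 = 120
  Plant2–Joplin: 70 × 11 = 770
  Plant2–Nampa: 45 × 8 = 360
  Plant3–Elko: 10 × 7 = 70
  Plant3–Joplin: 65 × 9 = 585
Total cost = 1905.
So Plant2→Joplin carries 70 units.

70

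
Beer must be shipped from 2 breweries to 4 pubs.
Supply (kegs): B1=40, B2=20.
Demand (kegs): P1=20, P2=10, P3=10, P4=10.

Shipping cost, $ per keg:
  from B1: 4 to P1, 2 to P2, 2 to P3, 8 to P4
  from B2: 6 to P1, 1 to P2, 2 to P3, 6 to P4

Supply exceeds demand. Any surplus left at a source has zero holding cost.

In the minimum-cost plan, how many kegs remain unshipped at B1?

An optimal plan:
  B1–P1: 20 kegs
  B1–P3: 10 kegs
  B2–P2: 10 kegs
  B2–P4: 10 kegs
Total cost = $170.
B1 ships 30 of its 40, leaving 10.

10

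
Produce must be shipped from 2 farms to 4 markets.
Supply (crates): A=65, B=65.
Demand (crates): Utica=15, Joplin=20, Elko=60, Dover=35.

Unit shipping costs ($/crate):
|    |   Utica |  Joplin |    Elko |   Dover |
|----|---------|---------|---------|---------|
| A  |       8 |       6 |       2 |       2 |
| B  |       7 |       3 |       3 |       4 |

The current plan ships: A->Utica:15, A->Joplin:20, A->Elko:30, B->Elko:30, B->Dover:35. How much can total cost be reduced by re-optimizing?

145

Current plan cost = 15·8 + 20·6 + 30·2 + 30·3 + 35·4 = $530.
Optimal plan:
  A→Elko: 30 crates
  A→Dover: 35 crates
  B→Utica: 15 crates
  B→Joplin: 20 crates
  B→Elko: 30 crates
Optimal cost = $385.
Saving = 530 − 385 = $145.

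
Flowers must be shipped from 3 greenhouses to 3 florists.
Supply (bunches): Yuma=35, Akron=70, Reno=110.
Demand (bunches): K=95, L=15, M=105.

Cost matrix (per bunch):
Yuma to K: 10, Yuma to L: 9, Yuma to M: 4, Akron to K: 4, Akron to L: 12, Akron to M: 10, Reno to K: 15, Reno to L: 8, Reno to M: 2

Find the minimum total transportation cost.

870

A cheapest plan:
  Yuma–K: 25 × 10 = 250
  Yuma–L: 10 × 9 = 90
  Akron–K: 70 × 4 = 280
  Reno–L: 5 × 8 = 40
  Reno–M: 105 × 2 = 210
Total = 250 + 90 + 280 + 40 + 210 = 870.
(Supply check: Yuma ships 35; Akron ships 70; Reno ships 110.)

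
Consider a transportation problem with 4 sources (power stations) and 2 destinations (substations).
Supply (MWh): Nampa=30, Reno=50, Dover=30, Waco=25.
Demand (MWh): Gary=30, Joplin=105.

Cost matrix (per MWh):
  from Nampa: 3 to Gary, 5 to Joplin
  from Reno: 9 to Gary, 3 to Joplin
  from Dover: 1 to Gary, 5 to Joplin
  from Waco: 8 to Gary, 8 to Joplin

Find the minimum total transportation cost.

Optimal allocation:
  Nampa–Joplin: 30 × 5 = 150
  Reno–Joplin: 50 × 3 = 150
  Dover–Gary: 30 × 1 = 30
  Waco–Joplin: 25 × 8 = 200
Total = 150 + 150 + 30 + 200 = 530.
(Supply check: Nampa ships 30; Reno ships 50; Dover ships 30; Waco ships 25.)

530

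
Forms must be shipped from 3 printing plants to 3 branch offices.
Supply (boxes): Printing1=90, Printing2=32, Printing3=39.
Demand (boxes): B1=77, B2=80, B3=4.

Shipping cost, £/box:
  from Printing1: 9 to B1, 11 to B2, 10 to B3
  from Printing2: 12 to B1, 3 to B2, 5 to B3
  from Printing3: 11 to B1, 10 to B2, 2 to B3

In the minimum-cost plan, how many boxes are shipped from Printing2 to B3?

0

The minimum-cost plan:
  Printing1 to B1: 77 × £9 = £693
  Printing1 to B2: 13 × £11 = £143
  Printing2 to B2: 32 × £3 = £96
  Printing3 to B2: 35 × £10 = £350
  Printing3 to B3: 4 × £2 = £8
Total cost = £1290.
The route Printing2→B3 is not used.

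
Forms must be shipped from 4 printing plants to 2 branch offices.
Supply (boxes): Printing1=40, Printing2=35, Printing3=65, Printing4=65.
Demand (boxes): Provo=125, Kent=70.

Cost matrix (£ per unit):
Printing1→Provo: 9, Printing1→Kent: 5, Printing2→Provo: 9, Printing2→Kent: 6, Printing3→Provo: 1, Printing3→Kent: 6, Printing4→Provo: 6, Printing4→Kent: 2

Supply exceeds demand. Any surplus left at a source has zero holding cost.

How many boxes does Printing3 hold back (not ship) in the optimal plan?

0

An optimal plan:
  Printing1–Kent: 30 × £5 = £150
  Printing2–Provo: 35 × £9 = £315
  Printing3–Provo: 65 × £1 = £65
  Printing4–Provo: 25 × £6 = £150
  Printing4–Kent: 40 × £2 = £80
Total cost = £760.
Printing3 ships 65 of its 65, leaving 0.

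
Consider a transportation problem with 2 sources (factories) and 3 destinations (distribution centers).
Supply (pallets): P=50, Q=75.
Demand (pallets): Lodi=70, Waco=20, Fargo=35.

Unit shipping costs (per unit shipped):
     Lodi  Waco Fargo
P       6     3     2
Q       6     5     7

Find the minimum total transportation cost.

560

One minimum-cost allocation:
  P->Waco: 15 pallets
  P->Fargo: 35 pallets
  Q->Lodi: 70 pallets
  Q->Waco: 5 pallets
Total cost = 560.
(Supply check: P ships 50; Q ships 75.)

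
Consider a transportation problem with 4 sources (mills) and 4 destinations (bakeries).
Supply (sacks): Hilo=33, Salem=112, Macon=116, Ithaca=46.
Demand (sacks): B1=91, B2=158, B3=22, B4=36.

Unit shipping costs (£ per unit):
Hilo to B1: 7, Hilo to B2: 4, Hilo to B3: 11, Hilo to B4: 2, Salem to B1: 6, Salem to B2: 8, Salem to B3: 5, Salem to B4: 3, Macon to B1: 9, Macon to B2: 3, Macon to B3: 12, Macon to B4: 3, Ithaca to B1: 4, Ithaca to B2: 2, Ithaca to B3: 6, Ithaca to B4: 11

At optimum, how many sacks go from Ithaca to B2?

Optimal shipments:
  Hilo–B4: 33 sacks
  Salem–B1: 87 sacks
  Salem–B3: 22 sacks
  Salem–B4: 3 sacks
  Macon–B2: 116 sacks
  Ithaca–B1: 4 sacks
  Ithaca–B2: 42 sacks
Total cost = £1155.
So Ithaca→B2 carries 42 sacks.

42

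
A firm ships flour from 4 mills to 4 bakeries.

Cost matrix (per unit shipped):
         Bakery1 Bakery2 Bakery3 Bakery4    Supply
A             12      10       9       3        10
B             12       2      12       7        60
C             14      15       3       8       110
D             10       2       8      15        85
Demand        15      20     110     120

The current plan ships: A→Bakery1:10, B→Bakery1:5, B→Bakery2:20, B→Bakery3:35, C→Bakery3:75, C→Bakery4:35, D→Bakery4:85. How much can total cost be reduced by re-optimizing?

800

Current plan cost = 10·12 + 5·12 + 20·2 + 35·12 + 75·3 + 35·8 + 85·15 = 2420.
Optimal plan:
  A–Bakery4: 10 sacks
  B–Bakery4: 60 sacks
  C–Bakery3: 60 sacks
  C–Bakery4: 50 sacks
  D–Bakery1: 15 sacks
  D–Bakery2: 20 sacks
  D–Bakery3: 50 sacks
Optimal cost = 1620.
Saving = 2420 − 1620 = 800.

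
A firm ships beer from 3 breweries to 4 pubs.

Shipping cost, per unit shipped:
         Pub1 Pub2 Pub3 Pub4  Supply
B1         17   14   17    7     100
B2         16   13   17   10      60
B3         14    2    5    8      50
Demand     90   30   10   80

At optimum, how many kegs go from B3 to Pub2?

Solving gives:
  B1–Pub1: 20 × 17 = 340
  B1–Pub4: 80 × 7 = 560
  B2–Pub1: 60 × 16 = 960
  B3–Pub1: 10 × 14 = 140
  B3–Pub2: 30 × 2 = 60
  B3–Pub3: 10 × 5 = 50
Total cost = 2110.
So B3→Pub2 carries 30 kegs.

30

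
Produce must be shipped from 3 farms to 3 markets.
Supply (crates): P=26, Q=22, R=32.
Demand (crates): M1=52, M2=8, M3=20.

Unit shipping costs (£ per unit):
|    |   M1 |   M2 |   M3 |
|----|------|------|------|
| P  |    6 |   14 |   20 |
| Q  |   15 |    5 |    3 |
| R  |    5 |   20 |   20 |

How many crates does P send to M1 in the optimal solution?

20

Optimal shipments:
  P→M1: 20 crates
  P→M2: 6 crates
  Q→M2: 2 crates
  Q→M3: 20 crates
  R→M1: 32 crates
Total cost = £434.
So P→M1 carries 20 crates.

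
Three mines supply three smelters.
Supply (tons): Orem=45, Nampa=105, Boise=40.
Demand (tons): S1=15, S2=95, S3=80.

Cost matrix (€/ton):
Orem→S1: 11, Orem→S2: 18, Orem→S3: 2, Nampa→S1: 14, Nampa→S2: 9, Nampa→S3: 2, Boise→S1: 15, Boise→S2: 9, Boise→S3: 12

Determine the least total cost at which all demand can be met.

Optimal allocation:
  Orem->S1: 15 × €11 = €165
  Orem->S3: 30 × €2 = €60
  Nampa->S2: 55 × €9 = €495
  Nampa->S3: 50 × €2 = €100
  Boise->S2: 40 × €9 = €360
Total = 165 + 60 + 495 + 100 + 360 = €1180.
(Supply check: Orem ships 45; Nampa ships 105; Boise ships 40.)

1180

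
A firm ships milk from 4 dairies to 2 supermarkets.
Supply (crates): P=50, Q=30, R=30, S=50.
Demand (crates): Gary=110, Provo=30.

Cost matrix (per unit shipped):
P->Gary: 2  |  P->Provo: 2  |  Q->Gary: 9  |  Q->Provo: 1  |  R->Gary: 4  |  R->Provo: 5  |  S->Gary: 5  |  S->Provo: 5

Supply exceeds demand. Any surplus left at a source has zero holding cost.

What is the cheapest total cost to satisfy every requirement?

An optimal shipping plan:
  P–Gary: 50 × 2 = 100
  Q–Provo: 30 × 1 = 30
  R–Gary: 30 × 4 = 120
  S–Gary: 30 × 5 = 150
Total = 100 + 30 + 120 + 150 = 400.

400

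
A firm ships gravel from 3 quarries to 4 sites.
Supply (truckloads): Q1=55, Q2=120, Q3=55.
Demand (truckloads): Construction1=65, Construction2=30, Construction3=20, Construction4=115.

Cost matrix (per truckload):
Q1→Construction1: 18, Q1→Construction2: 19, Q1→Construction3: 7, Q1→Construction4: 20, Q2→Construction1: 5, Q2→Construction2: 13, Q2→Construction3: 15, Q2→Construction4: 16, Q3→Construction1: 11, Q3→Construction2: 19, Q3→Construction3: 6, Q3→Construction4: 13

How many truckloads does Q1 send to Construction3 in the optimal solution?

Optimal shipments:
  Q1 to Construction3: 20 × 7 = 140
  Q1 to Construction4: 35 × 20 = 700
  Q2 to Construction1: 65 × 5 = 325
  Q2 to Construction2: 30 × 13 = 390
  Q2 to Construction4: 25 × 16 = 400
  Q3 to Construction4: 55 × 13 = 715
Total cost = 2670.
So Q1→Construction3 carries 20 truckloads.

20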